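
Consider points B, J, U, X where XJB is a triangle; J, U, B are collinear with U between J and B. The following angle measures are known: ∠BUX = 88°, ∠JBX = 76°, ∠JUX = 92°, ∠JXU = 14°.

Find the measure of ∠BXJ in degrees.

∠BXJ = 30°

1. ∠UJX = 74°  [△XJU]
2. ∠BJX = 74°  [U on ray JB]
3. ∠BXJ = 30°  [△XJB]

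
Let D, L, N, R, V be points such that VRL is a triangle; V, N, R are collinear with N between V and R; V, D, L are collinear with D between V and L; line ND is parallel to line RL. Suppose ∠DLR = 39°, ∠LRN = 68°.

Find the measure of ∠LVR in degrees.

1. ∠RLV = 39°  [D on ray LV]
2. ∠LRV = 68°  [N on ray RV]
3. ∠LVR = 73°  [△VRL]

∠LVR = 73°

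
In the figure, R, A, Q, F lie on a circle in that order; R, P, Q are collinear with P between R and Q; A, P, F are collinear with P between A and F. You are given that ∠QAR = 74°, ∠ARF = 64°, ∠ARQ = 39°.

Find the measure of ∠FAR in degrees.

∠FAR = 49°

1. ∠AQR = 67°  [△RAQ]
2. ∠AFR = 67°  [same arc RA]
3. ∠FAR = 49°  [△RAF]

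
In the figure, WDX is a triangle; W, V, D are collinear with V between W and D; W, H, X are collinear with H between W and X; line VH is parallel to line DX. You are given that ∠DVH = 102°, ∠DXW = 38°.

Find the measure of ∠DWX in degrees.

∠DWX = 64°

1. ∠HVW = 78°  [linear pair at V on WD]
2. ∠VHW = 38°  [VH∥DX, corresponding at H]
3. ∠HWV = 64°  [△WVH]
4. ∠DWX = 64°  [V on WD, H on WX]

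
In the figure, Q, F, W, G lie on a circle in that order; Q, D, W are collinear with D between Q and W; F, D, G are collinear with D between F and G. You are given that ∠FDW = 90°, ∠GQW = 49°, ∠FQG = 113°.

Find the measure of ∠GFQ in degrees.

1. ∠GDQ = 90°  [vertical angles at D]
2. ∠FGQ = 41°  [△QDG]
3. ∠GFQ = 26°  [△QFG]

∠GFQ = 26°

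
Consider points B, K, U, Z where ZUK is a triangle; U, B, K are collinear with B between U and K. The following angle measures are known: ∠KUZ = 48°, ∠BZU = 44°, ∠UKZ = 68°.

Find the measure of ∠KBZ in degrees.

∠KBZ = 92°

1. ∠BUZ = 48°  [B on ray UK]
2. ∠UBZ = 88°  [△ZUB]
3. ∠KBZ = 92°  [linear pair at B on UK]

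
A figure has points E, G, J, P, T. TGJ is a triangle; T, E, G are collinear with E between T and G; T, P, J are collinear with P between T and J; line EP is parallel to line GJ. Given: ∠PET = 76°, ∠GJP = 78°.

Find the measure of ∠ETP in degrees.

∠ETP = 26°

1. ∠JGT = 76°  [EP∥GJ, corresponding at E]
2. ∠GJT = 78°  [P on ray JT]
3. ∠GTJ = 26°  [△TGJ]
4. ∠ETP = 26°  [E on TG, P on TJ]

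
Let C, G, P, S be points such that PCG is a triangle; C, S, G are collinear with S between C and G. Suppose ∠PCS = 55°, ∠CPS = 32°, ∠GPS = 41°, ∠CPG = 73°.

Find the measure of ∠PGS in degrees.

1. ∠GCP = 55°  [S on ray CG]
2. ∠CGP = 52°  [△PCG]
3. ∠PGS = 52°  [S on ray GC]

∠PGS = 52°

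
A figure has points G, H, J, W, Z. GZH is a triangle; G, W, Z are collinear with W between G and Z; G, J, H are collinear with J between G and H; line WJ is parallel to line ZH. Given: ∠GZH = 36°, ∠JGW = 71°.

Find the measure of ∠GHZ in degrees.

∠GHZ = 73°

1. ∠GWJ = 36°  [WJ∥ZH, corresponding at W]
2. ∠GJW = 73°  [△GWJ]
3. ∠GHZ = 73°  [WJ∥ZH, corresponding at J]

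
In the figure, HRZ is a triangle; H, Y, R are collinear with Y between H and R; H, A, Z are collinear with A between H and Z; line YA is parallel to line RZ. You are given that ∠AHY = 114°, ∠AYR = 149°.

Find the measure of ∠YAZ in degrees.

1. ∠AYH = 31°  [linear pair at Y on HR]
2. ∠HAY = 35°  [△HYA]
3. ∠YAZ = 145°  [linear pair at A on HZ]

∠YAZ = 145°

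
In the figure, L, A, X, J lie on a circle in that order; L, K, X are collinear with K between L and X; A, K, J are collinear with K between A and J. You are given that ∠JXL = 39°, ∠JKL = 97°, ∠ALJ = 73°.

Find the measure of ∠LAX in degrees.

∠LAX = 54°

1. ∠JAL = 39°  [same arc LJ]
2. ∠AKX = 97°  [vertical angles at K]
3. ∠AJL = 68°  [△LAJ]
4. ∠AKL = 83°  [linear pair at K on LX]
5. ∠AXL = 68°  [same arc LA]
6. ∠ALX = 58°  [△LKA]
7. ∠LAX = 54°  [△LAX]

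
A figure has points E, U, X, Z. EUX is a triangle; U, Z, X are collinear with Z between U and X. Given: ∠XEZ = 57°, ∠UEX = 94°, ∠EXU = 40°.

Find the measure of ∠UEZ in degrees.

∠UEZ = 37°

1. ∠EUX = 46°  [△EUX]
2. ∠EXZ = 40°  [Z on ray XU]
3. ∠EUZ = 46°  [Z on ray UX]
4. ∠EZX = 83°  [△EZX]
5. ∠EZU = 97°  [linear pair at Z on UX]
6. ∠UEZ = 37°  [△EUZ]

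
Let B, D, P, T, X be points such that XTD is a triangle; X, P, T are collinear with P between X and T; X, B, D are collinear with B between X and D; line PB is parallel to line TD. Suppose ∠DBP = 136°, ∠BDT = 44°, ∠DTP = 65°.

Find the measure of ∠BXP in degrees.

∠BXP = 71°

1. ∠TDX = 44°  [B on ray DX]
2. ∠DTX = 65°  [P on ray TX]
3. ∠DXT = 71°  [△XTD]
4. ∠BXP = 71°  [P on XT, B on XD]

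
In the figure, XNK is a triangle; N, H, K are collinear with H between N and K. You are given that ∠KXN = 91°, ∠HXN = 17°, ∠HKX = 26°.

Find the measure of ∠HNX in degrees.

∠HNX = 63°

1. ∠NKX = 26°  [H on ray KN]
2. ∠KNX = 63°  [△XNK]
3. ∠HNX = 63°  [H on ray NK]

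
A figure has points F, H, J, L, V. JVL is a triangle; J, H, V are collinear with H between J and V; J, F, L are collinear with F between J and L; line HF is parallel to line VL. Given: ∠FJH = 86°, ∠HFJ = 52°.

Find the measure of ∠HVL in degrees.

1. ∠FHJ = 42°  [△JHF]
2. ∠FHV = 138°  [linear pair at H on JV]
3. ∠HVL = 42°  [HF∥VL, co-interior at V–H]

∠HVL = 42°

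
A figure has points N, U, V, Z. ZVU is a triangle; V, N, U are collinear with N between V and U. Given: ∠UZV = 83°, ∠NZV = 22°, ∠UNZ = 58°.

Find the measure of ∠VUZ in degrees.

1. ∠VNZ = 122°  [linear pair at N on VU]
2. ∠NVZ = 36°  [△ZVN]
3. ∠UVZ = 36°  [N on ray VU]
4. ∠VUZ = 61°  [△ZVU]

∠VUZ = 61°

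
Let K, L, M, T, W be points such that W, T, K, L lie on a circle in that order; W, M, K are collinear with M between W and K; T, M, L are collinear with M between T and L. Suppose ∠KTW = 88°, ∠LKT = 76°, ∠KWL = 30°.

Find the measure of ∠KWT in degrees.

∠KWT = 74°

1. ∠KTL = 30°  [same arc KL]
2. ∠KLT = 74°  [△TKL]
3. ∠KWT = 74°  [same arc TK]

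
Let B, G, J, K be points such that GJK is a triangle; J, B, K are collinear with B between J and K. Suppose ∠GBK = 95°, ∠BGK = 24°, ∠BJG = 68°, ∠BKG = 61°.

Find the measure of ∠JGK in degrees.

∠JGK = 51°

1. ∠GJK = 68°  [B on ray JK]
2. ∠GKJ = 61°  [B on ray KJ]
3. ∠JGK = 51°  [△GJK]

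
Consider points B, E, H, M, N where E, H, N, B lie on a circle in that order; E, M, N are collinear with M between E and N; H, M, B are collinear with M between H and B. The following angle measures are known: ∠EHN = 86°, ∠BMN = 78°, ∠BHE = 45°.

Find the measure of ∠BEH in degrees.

1. ∠EBN = 94°  [cyclic EHNB, opposite ∠H+∠B]
2. ∠BME = 102°  [linear pair at M on EN]
3. ∠BNE = 45°  [same arc EB]
4. ∠BEN = 41°  [△ENB]
5. ∠EBH = 37°  [△EMB]
6. ∠BEH = 98°  [△EHB]

∠BEH = 98°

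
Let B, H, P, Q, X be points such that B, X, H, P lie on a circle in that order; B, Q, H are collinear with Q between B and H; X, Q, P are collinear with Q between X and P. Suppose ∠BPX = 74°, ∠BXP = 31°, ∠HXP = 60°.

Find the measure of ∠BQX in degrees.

∠BQX = 134°

1. ∠BHX = 74°  [same arc BX]
2. ∠HQX = 46°  [△XQH]
3. ∠BQX = 134°  [linear pair at Q on BH]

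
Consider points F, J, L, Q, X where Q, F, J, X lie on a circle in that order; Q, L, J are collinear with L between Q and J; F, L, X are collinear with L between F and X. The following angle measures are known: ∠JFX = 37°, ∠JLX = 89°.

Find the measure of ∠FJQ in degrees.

∠FJQ = 52°

1. ∠JQX = 37°  [same arc JX]
2. ∠QLX = 91°  [linear pair at L on QJ]
3. ∠FXQ = 52°  [△QLX]
4. ∠FJQ = 52°  [same arc QF]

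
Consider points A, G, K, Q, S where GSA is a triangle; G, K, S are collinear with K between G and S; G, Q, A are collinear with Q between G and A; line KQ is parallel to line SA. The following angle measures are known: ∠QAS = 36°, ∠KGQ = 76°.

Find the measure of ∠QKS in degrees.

∠QKS = 112°

1. ∠GAS = 36°  [Q on ray AG]
2. ∠AGS = 76°  [K on GS, Q on GA]
3. ∠ASG = 68°  [△GSA]
4. ∠GKQ = 68°  [KQ∥SA, corresponding at K]
5. ∠QKS = 112°  [linear pair at K on GS]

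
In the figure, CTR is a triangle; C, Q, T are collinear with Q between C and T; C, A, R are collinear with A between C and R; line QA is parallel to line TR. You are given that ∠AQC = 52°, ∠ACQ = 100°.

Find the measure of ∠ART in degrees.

∠ART = 28°

1. ∠CAQ = 28°  [△CQA]
2. ∠QAR = 152°  [linear pair at A on CR]
3. ∠ART = 28°  [QA∥TR, co-interior at R–A]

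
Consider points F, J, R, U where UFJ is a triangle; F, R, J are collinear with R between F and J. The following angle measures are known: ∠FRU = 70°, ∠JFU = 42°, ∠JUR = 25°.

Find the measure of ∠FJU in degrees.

∠FJU = 45°

1. ∠JRU = 110°  [linear pair at R on FJ]
2. ∠RJU = 45°  [△URJ]
3. ∠FJU = 45°  [R on ray JF]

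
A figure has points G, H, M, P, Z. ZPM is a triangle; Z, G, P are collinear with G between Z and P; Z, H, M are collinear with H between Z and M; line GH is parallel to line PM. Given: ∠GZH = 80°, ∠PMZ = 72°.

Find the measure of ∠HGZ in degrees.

∠HGZ = 28°

1. ∠MZP = 80°  [G on ZP, H on ZM]
2. ∠MPZ = 28°  [△ZPM]
3. ∠HGZ = 28°  [GH∥PM, corresponding at G]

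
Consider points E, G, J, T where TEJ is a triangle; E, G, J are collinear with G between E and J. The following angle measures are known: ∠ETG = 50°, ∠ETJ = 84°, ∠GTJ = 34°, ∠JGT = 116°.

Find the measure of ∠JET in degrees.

∠JET = 66°

1. ∠GJT = 30°  [△TGJ]
2. ∠EJT = 30°  [G on ray JE]
3. ∠JET = 66°  [△TEJ]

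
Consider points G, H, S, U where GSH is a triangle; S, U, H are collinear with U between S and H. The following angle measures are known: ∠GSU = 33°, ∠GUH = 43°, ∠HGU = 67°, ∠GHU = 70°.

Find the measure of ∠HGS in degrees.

∠HGS = 77°

1. ∠GSH = 33°  [U on ray SH]
2. ∠GHS = 70°  [U on ray HS]
3. ∠HGS = 77°  [△GSH]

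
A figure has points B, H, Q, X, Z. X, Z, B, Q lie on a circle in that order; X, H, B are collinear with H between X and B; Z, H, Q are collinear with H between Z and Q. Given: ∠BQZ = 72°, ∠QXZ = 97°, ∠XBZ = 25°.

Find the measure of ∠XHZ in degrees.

1. ∠BXZ = 72°  [same arc ZB]
2. ∠XQZ = 25°  [same arc XZ]
3. ∠QZX = 58°  [△XZQ]
4. ∠XHZ = 50°  [△XHZ]

∠XHZ = 50°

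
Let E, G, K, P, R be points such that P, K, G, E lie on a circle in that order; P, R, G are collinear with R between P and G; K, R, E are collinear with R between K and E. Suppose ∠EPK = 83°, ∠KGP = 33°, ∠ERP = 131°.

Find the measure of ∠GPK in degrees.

∠GPK = 67°

1. ∠KEP = 33°  [same arc PK]
2. ∠GRK = 131°  [vertical angles at R]
3. ∠EKP = 64°  [△PKE]
4. ∠KRP = 49°  [linear pair at R on PG]
5. ∠GPK = 67°  [△PRK]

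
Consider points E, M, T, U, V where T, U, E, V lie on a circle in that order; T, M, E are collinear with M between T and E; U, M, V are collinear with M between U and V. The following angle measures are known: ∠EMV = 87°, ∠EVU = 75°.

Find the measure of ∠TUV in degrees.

∠TUV = 18°

1. ∠TMU = 87°  [vertical angles at M]
2. ∠ETU = 75°  [same arc UE]
3. ∠TUV = 18°  [△TMU]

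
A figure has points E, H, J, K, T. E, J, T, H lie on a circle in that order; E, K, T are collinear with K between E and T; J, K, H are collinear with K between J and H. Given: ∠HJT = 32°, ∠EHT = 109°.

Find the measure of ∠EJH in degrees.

∠EJH = 39°

1. ∠HET = 32°  [same arc TH]
2. ∠ETH = 39°  [△ETH]
3. ∠EJH = 39°  [same arc EH]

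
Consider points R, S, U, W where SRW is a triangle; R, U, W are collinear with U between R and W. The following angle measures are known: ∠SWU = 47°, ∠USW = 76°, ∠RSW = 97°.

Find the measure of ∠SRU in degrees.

1. ∠RWS = 47°  [U on ray WR]
2. ∠SRW = 36°  [△SRW]
3. ∠SRU = 36°  [U on ray RW]

∠SRU = 36°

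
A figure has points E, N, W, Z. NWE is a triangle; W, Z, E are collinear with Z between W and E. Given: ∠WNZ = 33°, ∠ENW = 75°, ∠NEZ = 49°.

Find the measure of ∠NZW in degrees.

1. ∠NEW = 49°  [Z on ray EW]
2. ∠EWN = 56°  [△NWE]
3. ∠NWZ = 56°  [Z on ray WE]
4. ∠NZW = 91°  [△NWZ]

∠NZW = 91°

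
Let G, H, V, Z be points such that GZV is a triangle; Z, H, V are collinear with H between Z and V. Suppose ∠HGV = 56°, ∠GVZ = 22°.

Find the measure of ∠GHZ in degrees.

∠GHZ = 78°

1. ∠GVH = 22°  [H on ray VZ]
2. ∠GHV = 102°  [△GHV]
3. ∠GHZ = 78°  [linear pair at H on ZV]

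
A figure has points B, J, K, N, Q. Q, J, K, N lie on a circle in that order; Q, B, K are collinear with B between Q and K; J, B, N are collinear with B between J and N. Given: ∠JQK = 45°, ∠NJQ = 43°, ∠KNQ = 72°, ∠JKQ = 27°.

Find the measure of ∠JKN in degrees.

1. ∠JNK = 45°  [same arc JK]
2. ∠NKQ = 43°  [same arc QN]
3. ∠KQN = 65°  [△QKN]
4. ∠KJN = 65°  [same arc KN]
5. ∠JKN = 70°  [△JKN]

∠JKN = 70°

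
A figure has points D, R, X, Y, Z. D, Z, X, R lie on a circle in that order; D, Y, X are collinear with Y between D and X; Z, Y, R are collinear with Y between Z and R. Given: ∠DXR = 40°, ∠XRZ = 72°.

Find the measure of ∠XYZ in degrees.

∠XYZ = 112°

1. ∠DZR = 40°  [same arc DR]
2. ∠XDZ = 72°  [same arc ZX]
3. ∠DYZ = 68°  [△DYZ]
4. ∠XYZ = 112°  [linear pair at Y on DX]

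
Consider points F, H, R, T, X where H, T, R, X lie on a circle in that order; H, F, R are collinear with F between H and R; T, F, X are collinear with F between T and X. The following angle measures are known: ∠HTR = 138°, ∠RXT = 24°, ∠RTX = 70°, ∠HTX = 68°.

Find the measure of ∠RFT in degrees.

1. ∠RHT = 24°  [same arc TR]
2. ∠HFT = 88°  [△HFT]
3. ∠RFT = 92°  [linear pair at F on HR]

∠RFT = 92°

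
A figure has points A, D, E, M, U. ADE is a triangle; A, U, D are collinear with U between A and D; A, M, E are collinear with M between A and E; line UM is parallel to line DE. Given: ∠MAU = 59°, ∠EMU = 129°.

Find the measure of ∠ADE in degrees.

∠ADE = 70°

1. ∠AMU = 51°  [linear pair at M on AE]
2. ∠AUM = 70°  [△AUM]
3. ∠ADE = 70°  [UM∥DE, corresponding at U]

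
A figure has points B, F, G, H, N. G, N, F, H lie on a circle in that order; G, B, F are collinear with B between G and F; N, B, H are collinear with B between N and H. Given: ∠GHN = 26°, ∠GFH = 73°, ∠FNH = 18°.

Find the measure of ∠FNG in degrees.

∠FNG = 91°

1. ∠FGH = 18°  [same arc FH]
2. ∠FHG = 89°  [△GFH]
3. ∠FNG = 91°  [cyclic GNFH, opposite ∠N+∠H]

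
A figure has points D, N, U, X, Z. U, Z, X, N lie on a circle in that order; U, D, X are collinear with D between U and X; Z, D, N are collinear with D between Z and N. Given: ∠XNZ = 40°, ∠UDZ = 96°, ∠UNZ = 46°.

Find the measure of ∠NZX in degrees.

1. ∠XDZ = 84°  [linear pair at D on UX]
2. ∠UXZ = 46°  [same arc UZ]
3. ∠NZX = 50°  [△ZDX]

∠NZX = 50°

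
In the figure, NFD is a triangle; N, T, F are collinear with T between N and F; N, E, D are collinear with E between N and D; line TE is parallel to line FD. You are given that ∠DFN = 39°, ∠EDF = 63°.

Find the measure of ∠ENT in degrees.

1. ∠FDN = 63°  [E on ray DN]
2. ∠DNF = 78°  [△NFD]
3. ∠ENT = 78°  [T on NF, E on ND]

∠ENT = 78°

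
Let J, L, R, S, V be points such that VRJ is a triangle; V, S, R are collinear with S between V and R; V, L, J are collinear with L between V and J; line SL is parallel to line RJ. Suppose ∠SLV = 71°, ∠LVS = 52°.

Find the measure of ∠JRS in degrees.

1. ∠LSV = 57°  [△VSL]
2. ∠LSR = 123°  [linear pair at S on VR]
3. ∠JRS = 57°  [SL∥RJ, co-interior at R–S]

∠JRS = 57°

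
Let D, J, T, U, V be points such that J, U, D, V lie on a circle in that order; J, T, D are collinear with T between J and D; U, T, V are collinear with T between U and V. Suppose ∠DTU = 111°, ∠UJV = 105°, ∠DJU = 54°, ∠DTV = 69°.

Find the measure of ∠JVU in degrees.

1. ∠JTU = 69°  [linear pair at T on JD]
2. ∠JUV = 57°  [△JTU]
3. ∠JVU = 18°  [△JUV]

∠JVU = 18°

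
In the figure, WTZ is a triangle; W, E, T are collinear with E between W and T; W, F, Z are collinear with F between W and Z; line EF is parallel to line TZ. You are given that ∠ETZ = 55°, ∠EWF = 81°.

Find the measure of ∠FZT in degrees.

∠FZT = 44°

1. ∠WTZ = 55°  [E on ray TW]
2. ∠TWZ = 81°  [E on WT, F on WZ]
3. ∠TZW = 44°  [△WTZ]
4. ∠FZT = 44°  [F on ray ZW]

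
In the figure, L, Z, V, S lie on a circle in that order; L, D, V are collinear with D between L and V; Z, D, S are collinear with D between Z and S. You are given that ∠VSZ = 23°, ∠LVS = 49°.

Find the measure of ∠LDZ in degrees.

∠LDZ = 108°

1. ∠VLZ = 23°  [same arc ZV]
2. ∠LZS = 49°  [same arc LS]
3. ∠LDZ = 108°  [△LDZ]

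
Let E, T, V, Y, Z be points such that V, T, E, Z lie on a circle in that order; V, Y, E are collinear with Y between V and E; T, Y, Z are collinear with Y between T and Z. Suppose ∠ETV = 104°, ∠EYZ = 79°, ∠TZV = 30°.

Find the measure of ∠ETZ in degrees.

1. ∠TYV = 79°  [vertical angles at Y]
2. ∠TEV = 30°  [same arc VT]
3. ∠EYT = 101°  [linear pair at Y on VE]
4. ∠ETZ = 49°  [△TYE]

∠ETZ = 49°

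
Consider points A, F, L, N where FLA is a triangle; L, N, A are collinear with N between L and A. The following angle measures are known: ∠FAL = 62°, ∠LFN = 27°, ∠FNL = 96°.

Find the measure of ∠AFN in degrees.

1. ∠FAN = 62°  [N on ray AL]
2. ∠ANF = 84°  [linear pair at N on LA]
3. ∠AFN = 34°  [△FNA]

∠AFN = 34°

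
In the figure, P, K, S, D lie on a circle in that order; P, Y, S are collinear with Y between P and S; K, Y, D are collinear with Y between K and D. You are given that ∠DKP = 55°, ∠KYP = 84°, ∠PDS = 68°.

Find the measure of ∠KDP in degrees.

1. ∠DSP = 55°  [same arc PD]
2. ∠DYS = 84°  [vertical angles at Y]
3. ∠DPS = 57°  [△PSD]
4. ∠DYP = 96°  [linear pair at Y on PS]
5. ∠KDP = 27°  [△PYD]

∠KDP = 27°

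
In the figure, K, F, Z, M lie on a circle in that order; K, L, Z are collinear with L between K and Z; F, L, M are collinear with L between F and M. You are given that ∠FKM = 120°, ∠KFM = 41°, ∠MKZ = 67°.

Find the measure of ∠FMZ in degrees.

1. ∠FZM = 60°  [cyclic KFZM, opposite ∠K+∠Z]
2. ∠MFZ = 67°  [same arc ZM]
3. ∠FMZ = 53°  [△FZM]

∠FMZ = 53°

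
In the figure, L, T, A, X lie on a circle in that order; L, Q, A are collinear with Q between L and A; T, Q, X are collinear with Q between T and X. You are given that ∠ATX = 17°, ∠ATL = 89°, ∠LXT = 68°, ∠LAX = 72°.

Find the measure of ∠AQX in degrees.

∠AQX = 85°

1. ∠ALX = 17°  [same arc AX]
2. ∠LQX = 95°  [△LQX]
3. ∠AQX = 85°  [linear pair at Q on LA]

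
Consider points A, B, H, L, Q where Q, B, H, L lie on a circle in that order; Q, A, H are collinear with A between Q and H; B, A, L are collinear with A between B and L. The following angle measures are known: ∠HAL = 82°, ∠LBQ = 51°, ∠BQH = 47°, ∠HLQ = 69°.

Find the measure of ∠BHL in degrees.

∠BHL = 73°

1. ∠LHQ = 51°  [same arc QL]
2. ∠BLH = 47°  [same arc BH]
3. ∠HQL = 60°  [△QHL]
4. ∠HBL = 60°  [same arc HL]
5. ∠BHL = 73°  [△BHL]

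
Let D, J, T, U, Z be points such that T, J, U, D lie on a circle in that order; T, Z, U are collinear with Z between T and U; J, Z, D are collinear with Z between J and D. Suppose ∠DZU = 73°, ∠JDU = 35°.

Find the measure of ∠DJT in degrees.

1. ∠JZT = 73°  [vertical angles at Z]
2. ∠JTU = 35°  [same arc JU]
3. ∠DJT = 72°  [△TZJ]

∠DJT = 72°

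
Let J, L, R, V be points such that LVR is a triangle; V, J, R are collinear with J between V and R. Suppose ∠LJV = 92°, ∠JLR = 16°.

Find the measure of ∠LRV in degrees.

1. ∠LJR = 88°  [linear pair at J on VR]
2. ∠JRL = 76°  [△LJR]
3. ∠LRV = 76°  [J on ray RV]

∠LRV = 76°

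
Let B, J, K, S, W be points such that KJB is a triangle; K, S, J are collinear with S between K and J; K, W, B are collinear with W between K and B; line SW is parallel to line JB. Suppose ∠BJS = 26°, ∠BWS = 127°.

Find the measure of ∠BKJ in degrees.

1. ∠BJK = 26°  [S on ray JK]
2. ∠KWS = 53°  [linear pair at W on KB]
3. ∠KSW = 26°  [SW∥JB, corresponding at S]
4. ∠SKW = 101°  [△KSW]
5. ∠BKJ = 101°  [S on KJ, W on KB]

∠BKJ = 101°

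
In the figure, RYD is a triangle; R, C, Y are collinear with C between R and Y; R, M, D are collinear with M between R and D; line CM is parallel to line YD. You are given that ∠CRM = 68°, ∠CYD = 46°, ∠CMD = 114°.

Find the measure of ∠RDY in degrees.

1. ∠DRY = 68°  [C on RY, M on RD]
2. ∠DYR = 46°  [C on ray YR]
3. ∠RDY = 66°  [△RYD]

∠RDY = 66°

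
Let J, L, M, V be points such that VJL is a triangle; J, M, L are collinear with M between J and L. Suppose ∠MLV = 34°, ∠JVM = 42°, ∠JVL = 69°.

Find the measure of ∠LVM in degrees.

∠LVM = 27°

1. ∠JLV = 34°  [M on ray LJ]
2. ∠LJV = 77°  [△VJL]
3. ∠MJV = 77°  [M on ray JL]
4. ∠JMV = 61°  [△VJM]
5. ∠LMV = 119°  [linear pair at M on JL]
6. ∠LVM = 27°  [△VML]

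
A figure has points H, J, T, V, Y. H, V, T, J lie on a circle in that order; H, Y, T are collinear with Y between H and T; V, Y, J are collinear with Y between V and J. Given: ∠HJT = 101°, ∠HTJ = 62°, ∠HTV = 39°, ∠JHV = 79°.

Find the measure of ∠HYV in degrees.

∠HYV = 56°

1. ∠HVT = 79°  [cyclic HVTJ, opposite ∠V+∠J]
2. ∠HVJ = 62°  [same arc HJ]
3. ∠THV = 62°  [△HVT]
4. ∠HYV = 56°  [△HYV]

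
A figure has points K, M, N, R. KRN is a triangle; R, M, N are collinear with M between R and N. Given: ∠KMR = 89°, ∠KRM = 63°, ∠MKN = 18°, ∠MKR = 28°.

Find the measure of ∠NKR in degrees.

1. ∠KMN = 91°  [linear pair at M on RN]
2. ∠KRN = 63°  [M on ray RN]
3. ∠KNM = 71°  [△KMN]
4. ∠KNR = 71°  [M on ray NR]
5. ∠NKR = 46°  [△KRN]

∠NKR = 46°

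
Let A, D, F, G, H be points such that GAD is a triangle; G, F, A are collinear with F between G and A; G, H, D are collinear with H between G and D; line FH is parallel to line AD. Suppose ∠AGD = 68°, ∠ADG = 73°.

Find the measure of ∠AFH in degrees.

∠AFH = 141°

1. ∠DAG = 39°  [△GAD]
2. ∠GFH = 39°  [FH∥AD, corresponding at F]
3. ∠AFH = 141°  [linear pair at F on GA]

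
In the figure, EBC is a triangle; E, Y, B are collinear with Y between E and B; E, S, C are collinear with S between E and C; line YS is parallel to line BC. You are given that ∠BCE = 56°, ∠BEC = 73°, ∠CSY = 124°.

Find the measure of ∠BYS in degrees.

1. ∠CBE = 51°  [△EBC]
2. ∠EYS = 51°  [YS∥BC, corresponding at Y]
3. ∠BYS = 129°  [linear pair at Y on EB]

∠BYS = 129°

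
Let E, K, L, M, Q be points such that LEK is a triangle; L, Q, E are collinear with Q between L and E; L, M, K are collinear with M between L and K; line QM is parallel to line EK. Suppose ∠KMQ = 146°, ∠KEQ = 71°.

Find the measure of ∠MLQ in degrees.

1. ∠LMQ = 34°  [linear pair at M on LK]
2. ∠KEL = 71°  [Q on ray EL]
3. ∠EKL = 34°  [QM∥EK, corresponding at M]
4. ∠ELK = 75°  [△LEK]
5. ∠MLQ = 75°  [Q on LE, M on LK]

∠MLQ = 75°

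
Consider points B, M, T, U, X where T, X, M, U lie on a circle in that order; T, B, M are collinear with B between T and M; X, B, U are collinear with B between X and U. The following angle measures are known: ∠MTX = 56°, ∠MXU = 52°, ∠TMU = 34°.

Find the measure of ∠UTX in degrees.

1. ∠MUX = 56°  [same arc XM]
2. ∠UMX = 72°  [△XMU]
3. ∠UTX = 108°  [cyclic TXMU, opposite ∠T+∠M]

∠UTX = 108°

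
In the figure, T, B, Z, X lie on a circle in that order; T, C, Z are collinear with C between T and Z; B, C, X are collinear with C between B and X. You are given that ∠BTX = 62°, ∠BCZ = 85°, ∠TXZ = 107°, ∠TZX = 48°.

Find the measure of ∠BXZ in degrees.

1. ∠TCX = 85°  [vertical angles at C]
2. ∠XCZ = 95°  [linear pair at C on TZ]
3. ∠BXZ = 37°  [△ZCX]

∠BXZ = 37°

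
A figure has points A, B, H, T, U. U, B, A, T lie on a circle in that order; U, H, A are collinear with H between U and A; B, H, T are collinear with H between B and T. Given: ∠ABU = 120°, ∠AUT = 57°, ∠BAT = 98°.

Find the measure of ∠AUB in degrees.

∠AUB = 25°

1. ∠ABT = 57°  [same arc AT]
2. ∠ATB = 25°  [△BAT]
3. ∠AUB = 25°  [same arc BA]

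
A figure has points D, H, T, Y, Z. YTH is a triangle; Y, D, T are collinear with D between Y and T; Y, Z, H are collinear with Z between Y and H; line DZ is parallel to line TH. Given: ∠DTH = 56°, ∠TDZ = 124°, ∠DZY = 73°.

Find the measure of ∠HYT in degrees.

∠HYT = 51°

1. ∠HTY = 56°  [D on ray TY]
2. ∠THY = 73°  [DZ∥TH, corresponding at Z]
3. ∠HYT = 51°  [△YTH]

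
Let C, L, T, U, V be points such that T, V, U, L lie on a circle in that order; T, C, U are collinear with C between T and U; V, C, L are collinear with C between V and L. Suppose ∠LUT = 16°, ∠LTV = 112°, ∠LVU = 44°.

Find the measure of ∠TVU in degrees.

1. ∠LVT = 16°  [same arc TL]
2. ∠LUV = 68°  [cyclic TVUL, opposite ∠T+∠U]
3. ∠TLV = 52°  [△TVL]
4. ∠ULV = 68°  [△VUL]
5. ∠TUV = 52°  [same arc TV]
6. ∠UTV = 68°  [same arc VU]
7. ∠TVU = 60°  [△TVU]

∠TVU = 60°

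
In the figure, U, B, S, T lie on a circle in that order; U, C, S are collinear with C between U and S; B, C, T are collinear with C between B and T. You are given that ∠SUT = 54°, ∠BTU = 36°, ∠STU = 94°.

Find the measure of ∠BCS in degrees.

∠BCS = 90°

1. ∠SBT = 54°  [same arc ST]
2. ∠BSU = 36°  [same arc UB]
3. ∠BCS = 90°  [△BCS]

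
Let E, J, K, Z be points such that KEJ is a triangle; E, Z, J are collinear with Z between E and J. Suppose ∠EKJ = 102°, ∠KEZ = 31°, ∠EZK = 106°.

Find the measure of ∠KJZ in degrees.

1. ∠JEK = 31°  [Z on ray EJ]
2. ∠EJK = 47°  [△KEJ]
3. ∠KJZ = 47°  [Z on ray JE]

∠KJZ = 47°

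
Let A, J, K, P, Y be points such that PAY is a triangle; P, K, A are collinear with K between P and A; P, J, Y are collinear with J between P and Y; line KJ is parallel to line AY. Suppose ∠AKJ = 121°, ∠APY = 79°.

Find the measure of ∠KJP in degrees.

1. ∠JKP = 59°  [linear pair at K on PA]
2. ∠JPK = 79°  [K on PA, J on PY]
3. ∠KJP = 42°  [△PKJ]

∠KJP = 42°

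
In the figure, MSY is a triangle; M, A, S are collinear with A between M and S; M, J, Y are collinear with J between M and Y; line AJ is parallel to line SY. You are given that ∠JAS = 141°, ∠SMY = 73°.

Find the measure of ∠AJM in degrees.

∠AJM = 68°

1. ∠JAM = 39°  [linear pair at A on MS]
2. ∠AMJ = 73°  [A on MS, J on MY]
3. ∠AJM = 68°  [△MAJ]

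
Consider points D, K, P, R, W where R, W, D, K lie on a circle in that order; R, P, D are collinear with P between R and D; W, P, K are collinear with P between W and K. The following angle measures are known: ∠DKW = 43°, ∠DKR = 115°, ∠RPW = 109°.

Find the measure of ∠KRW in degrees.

1. ∠DRW = 43°  [same arc WD]
2. ∠DWR = 65°  [cyclic RWDK, opposite ∠W+∠K]
3. ∠KWR = 28°  [△RPW]
4. ∠RDW = 72°  [△RWD]
5. ∠RKW = 72°  [same arc RW]
6. ∠KRW = 80°  [△RWK]

∠KRW = 80°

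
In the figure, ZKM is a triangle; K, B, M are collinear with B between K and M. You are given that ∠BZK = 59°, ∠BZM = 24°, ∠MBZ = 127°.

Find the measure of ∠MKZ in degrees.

1. ∠KBZ = 53°  [linear pair at B on KM]
2. ∠BKZ = 68°  [△ZKB]
3. ∠MKZ = 68°  [B on ray KM]

∠MKZ = 68°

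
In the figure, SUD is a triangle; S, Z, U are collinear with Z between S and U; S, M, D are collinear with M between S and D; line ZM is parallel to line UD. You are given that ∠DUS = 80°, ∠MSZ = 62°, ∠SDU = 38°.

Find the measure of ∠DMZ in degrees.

1. ∠MZS = 80°  [ZM∥UD, corresponding at Z]
2. ∠SMZ = 38°  [△SZM]
3. ∠DMZ = 142°  [linear pair at M on SD]

∠DMZ = 142°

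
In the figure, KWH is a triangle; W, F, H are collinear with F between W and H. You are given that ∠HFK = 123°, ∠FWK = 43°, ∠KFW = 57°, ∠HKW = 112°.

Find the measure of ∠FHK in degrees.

∠FHK = 25°

1. ∠HWK = 43°  [F on ray WH]
2. ∠KHW = 25°  [△KWH]
3. ∠FHK = 25°  [F on ray HW]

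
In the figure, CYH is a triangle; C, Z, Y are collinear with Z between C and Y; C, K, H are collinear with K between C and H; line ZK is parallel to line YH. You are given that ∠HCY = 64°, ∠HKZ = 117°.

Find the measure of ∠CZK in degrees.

1. ∠KCZ = 64°  [Z on CY, K on CH]
2. ∠CKZ = 63°  [linear pair at K on CH]
3. ∠CZK = 53°  [△CZK]

∠CZK = 53°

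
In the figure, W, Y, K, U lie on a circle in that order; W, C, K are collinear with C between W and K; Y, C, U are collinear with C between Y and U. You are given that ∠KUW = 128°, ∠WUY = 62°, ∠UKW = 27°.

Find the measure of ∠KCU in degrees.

1. ∠KWU = 25°  [△WKU]
2. ∠UCW = 93°  [△WCU]
3. ∠KCU = 87°  [linear pair at C on WK]

∠KCU = 87°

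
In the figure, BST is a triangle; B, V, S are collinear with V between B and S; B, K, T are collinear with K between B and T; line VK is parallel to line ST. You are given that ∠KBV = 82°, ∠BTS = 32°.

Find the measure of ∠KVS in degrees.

∠KVS = 114°

1. ∠SBT = 82°  [V on BS, K on BT]
2. ∠BST = 66°  [△BST]
3. ∠BVK = 66°  [VK∥ST, corresponding at V]
4. ∠KVS = 114°  [linear pair at V on BS]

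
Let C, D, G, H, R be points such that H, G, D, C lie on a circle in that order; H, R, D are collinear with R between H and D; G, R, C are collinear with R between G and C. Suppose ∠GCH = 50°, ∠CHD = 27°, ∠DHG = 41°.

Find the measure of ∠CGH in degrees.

∠CGH = 62°

1. ∠CRH = 103°  [△HRC]
2. ∠DCG = 41°  [same arc GD]
3. ∠CRD = 77°  [linear pair at R on HD]
4. ∠CDH = 62°  [△DRC]
5. ∠CGH = 62°  [same arc HC]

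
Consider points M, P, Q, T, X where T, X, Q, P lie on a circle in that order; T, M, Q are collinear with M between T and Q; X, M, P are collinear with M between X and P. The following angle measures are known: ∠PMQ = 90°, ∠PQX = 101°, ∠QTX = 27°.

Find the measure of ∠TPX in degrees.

1. ∠TMX = 90°  [vertical angles at M]
2. ∠PTX = 79°  [cyclic TXQP, opposite ∠T+∠Q]
3. ∠PXT = 63°  [△TMX]
4. ∠TPX = 38°  [△TXP]

∠TPX = 38°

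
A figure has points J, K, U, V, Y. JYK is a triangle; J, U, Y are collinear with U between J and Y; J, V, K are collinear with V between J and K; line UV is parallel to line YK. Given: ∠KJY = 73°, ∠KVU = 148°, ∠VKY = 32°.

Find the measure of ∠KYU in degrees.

1. ∠JKY = 32°  [V on ray KJ]
2. ∠JYK = 75°  [△JYK]
3. ∠KYU = 75°  [U on ray YJ]

∠KYU = 75°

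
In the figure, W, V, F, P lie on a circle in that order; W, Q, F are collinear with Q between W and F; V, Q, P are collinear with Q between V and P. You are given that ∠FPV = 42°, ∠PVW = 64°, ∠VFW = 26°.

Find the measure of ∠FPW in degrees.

∠FPW = 68°

1. ∠FWV = 42°  [same arc VF]
2. ∠FVW = 112°  [△WVF]
3. ∠FPW = 68°  [cyclic WVFP, opposite ∠V+∠P]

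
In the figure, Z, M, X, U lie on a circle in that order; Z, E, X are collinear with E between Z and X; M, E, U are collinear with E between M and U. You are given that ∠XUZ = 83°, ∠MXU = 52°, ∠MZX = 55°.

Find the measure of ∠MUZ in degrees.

1. ∠XMZ = 97°  [cyclic ZMXU, opposite ∠M+∠U]
2. ∠MXZ = 28°  [△ZMX]
3. ∠MUZ = 28°  [same arc ZM]

∠MUZ = 28°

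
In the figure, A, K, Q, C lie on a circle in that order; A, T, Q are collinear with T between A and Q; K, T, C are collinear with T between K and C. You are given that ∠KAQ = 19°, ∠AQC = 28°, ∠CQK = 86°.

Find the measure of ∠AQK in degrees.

1. ∠AKC = 28°  [same arc AC]
2. ∠CAK = 94°  [cyclic AKQC, opposite ∠A+∠Q]
3. ∠ACK = 58°  [△AKC]
4. ∠AQK = 58°  [same arc AK]

∠AQK = 58°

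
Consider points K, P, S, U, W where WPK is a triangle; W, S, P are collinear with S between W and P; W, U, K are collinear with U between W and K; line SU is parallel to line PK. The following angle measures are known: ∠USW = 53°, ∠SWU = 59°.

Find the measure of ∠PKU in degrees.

∠PKU = 68°

1. ∠SUW = 68°  [△WSU]
2. ∠KUS = 112°  [linear pair at U on WK]
3. ∠PKU = 68°  [SU∥PK, co-interior at K–U]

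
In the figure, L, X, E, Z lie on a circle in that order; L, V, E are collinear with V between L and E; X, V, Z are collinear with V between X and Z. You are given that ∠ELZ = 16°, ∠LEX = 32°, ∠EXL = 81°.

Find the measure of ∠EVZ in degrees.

1. ∠LZX = 32°  [same arc LX]
2. ∠LVZ = 132°  [△LVZ]
3. ∠EVZ = 48°  [linear pair at V on LE]

∠EVZ = 48°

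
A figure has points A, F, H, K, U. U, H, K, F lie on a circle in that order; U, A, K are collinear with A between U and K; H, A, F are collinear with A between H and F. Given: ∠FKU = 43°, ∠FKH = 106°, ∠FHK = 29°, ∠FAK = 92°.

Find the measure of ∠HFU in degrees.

∠HFU = 63°

1. ∠FHU = 43°  [same arc UF]
2. ∠FUH = 74°  [cyclic UHKF, opposite ∠U+∠K]
3. ∠HFU = 63°  [△UHF]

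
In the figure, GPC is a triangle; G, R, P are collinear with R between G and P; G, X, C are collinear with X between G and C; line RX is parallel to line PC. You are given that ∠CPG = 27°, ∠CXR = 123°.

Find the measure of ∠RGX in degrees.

1. ∠GRX = 27°  [RX∥PC, corresponding at R]
2. ∠GXR = 57°  [linear pair at X on GC]
3. ∠RGX = 96°  [△GRX]

∠RGX = 96°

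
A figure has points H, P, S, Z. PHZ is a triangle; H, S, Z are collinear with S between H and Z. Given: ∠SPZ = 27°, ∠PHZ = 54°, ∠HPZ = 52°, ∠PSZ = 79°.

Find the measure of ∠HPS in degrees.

1. ∠PHS = 54°  [S on ray HZ]
2. ∠HSP = 101°  [linear pair at S on HZ]
3. ∠HPS = 25°  [△PHS]

∠HPS = 25°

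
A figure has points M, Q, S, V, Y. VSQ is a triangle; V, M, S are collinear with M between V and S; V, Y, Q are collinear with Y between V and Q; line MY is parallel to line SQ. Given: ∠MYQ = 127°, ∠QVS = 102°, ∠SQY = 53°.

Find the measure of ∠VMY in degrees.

1. ∠MYV = 53°  [linear pair at Y on VQ]
2. ∠MVY = 102°  [M on VS, Y on VQ]
3. ∠VMY = 25°  [△VMY]

∠VMY = 25°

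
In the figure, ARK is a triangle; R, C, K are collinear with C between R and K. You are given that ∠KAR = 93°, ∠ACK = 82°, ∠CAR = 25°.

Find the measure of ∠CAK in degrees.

∠CAK = 68°

1. ∠ACR = 98°  [linear pair at C on RK]
2. ∠ARC = 57°  [△ARC]
3. ∠ARK = 57°  [C on ray RK]
4. ∠AKR = 30°  [△ARK]
5. ∠AKC = 30°  [C on ray KR]
6. ∠CAK = 68°  [△ACK]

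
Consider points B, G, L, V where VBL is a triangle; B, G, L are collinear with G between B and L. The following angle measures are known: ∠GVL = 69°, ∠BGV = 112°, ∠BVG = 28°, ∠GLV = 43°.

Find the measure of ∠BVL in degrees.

1. ∠GBV = 40°  [△VBG]
2. ∠BLV = 43°  [G on ray LB]
3. ∠LBV = 40°  [G on ray BL]
4. ∠BVL = 97°  [△VBL]

∠BVL = 97°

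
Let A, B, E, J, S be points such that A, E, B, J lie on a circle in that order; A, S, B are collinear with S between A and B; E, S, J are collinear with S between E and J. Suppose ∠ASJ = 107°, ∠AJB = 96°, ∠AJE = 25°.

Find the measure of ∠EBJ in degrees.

1. ∠BSE = 107°  [vertical angles at S]
2. ∠BSJ = 73°  [linear pair at S on AB]
3. ∠BAJ = 48°  [△ASJ]
4. ∠ABJ = 36°  [△ABJ]
5. ∠ABE = 25°  [same arc AE]
6. ∠BEJ = 48°  [△ESB]
7. ∠BJE = 71°  [△BSJ]
8. ∠EBJ = 61°  [△EBJ]

∠EBJ = 61°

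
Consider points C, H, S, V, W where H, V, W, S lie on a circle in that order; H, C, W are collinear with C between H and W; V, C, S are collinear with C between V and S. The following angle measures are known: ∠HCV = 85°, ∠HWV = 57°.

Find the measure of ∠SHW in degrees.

∠SHW = 28°

1. ∠SCW = 85°  [vertical angles at C]
2. ∠HSV = 57°  [same arc HV]
3. ∠HCS = 95°  [linear pair at C on HW]
4. ∠SHW = 28°  [△HCS]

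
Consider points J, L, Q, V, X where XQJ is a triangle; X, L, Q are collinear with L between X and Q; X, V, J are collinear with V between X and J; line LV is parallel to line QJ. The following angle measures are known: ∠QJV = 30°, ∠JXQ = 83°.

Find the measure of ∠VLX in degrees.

1. ∠QJX = 30°  [V on ray JX]
2. ∠JQX = 67°  [△XQJ]
3. ∠VLX = 67°  [LV∥QJ, corresponding at L]

∠VLX = 67°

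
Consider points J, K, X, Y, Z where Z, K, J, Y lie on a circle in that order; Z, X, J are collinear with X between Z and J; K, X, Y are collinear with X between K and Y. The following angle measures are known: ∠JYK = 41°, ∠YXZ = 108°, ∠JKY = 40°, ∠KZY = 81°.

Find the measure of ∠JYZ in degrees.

∠JYZ = 73°

1. ∠JXY = 72°  [linear pair at X on ZJ]
2. ∠JZY = 40°  [same arc JY]
3. ∠YJZ = 67°  [△JXY]
4. ∠JYZ = 73°  [△ZJY]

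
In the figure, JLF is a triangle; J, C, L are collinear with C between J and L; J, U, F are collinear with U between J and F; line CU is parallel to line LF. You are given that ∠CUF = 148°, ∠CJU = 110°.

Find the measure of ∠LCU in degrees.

1. ∠CUJ = 32°  [linear pair at U on JF]
2. ∠JCU = 38°  [△JCU]
3. ∠LCU = 142°  [linear pair at C on JL]

∠LCU = 142°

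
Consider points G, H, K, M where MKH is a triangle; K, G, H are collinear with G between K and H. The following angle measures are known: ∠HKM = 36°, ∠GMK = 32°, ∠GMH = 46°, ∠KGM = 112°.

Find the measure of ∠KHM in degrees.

1. ∠HGM = 68°  [linear pair at G on KH]
2. ∠GHM = 66°  [△MGH]
3. ∠KHM = 66°  [G on ray HK]

∠KHM = 66°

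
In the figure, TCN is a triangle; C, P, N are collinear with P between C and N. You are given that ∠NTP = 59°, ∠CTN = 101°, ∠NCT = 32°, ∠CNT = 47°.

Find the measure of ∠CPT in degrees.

∠CPT = 106°

1. ∠PNT = 47°  [P on ray NC]
2. ∠NPT = 74°  [△TPN]
3. ∠CPT = 106°  [linear pair at P on CN]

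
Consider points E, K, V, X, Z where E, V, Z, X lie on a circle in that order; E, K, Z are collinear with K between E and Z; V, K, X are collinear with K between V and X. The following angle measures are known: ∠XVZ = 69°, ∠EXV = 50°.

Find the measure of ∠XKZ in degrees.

∠XKZ = 119°

1. ∠XEZ = 69°  [same arc ZX]
2. ∠EKX = 61°  [△EKX]
3. ∠XKZ = 119°  [linear pair at K on EZ]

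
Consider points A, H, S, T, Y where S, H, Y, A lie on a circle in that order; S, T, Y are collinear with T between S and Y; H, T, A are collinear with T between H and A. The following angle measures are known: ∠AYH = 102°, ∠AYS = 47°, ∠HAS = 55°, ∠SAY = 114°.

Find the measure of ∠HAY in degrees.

1. ∠ASY = 19°  [△SYA]
2. ∠AHY = 19°  [same arc YA]
3. ∠HAY = 59°  [△HYA]

∠HAY = 59°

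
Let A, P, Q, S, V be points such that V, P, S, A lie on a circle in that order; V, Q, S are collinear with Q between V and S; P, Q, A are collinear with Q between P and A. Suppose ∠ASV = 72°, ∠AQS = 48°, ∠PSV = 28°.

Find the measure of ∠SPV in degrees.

∠SPV = 92°

1. ∠APV = 72°  [same arc VA]
2. ∠PQV = 48°  [vertical angles at Q]
3. ∠PVS = 60°  [△VQP]
4. ∠SPV = 92°  [△VPS]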